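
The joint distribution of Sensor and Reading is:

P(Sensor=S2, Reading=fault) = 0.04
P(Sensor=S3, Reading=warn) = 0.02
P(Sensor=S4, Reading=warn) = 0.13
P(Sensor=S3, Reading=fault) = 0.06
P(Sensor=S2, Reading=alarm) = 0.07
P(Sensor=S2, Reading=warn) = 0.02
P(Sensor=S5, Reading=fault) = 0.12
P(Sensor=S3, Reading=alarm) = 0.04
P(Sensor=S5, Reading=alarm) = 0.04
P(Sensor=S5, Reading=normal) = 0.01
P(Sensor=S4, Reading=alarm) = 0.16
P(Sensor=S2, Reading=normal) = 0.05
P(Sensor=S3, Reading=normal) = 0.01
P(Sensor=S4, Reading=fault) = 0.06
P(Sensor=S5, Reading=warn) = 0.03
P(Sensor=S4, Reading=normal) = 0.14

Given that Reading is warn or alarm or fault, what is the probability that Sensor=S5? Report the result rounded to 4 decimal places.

P(Reading=warn) = 0.02 + 0.02 + 0.13 + 0.03 = 0.20.
P(Reading=alarm) = 0.07 + 0.04 + 0.16 + 0.04 = 0.31.
P(Reading=fault) = 0.04 + 0.06 + 0.06 + 0.12 = 0.28.
P(Reading ∈ {warn, alarm, fault}) = 0.20 + 0.31 + 0.28 = 0.79; P(Sensor=S5, Reading ∈ {warn, alarm, fault}) = 0.03 + 0.04 + 0.12 = 0.19.
P(Sensor=S5 | Reading ∈ {warn, alarm, fault}) = 0.19/0.79 = 0.2405.

0.2405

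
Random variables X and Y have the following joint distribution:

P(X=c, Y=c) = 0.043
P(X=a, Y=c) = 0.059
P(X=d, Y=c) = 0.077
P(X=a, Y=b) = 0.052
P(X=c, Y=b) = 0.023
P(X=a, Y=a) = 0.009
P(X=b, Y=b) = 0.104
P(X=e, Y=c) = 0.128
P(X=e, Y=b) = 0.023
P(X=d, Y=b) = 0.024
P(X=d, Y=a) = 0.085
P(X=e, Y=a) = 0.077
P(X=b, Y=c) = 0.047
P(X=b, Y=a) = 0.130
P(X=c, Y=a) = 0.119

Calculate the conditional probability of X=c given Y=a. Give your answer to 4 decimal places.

P(Y=a) = 0.009 + 0.130 + 0.119 + 0.085 + 0.077 = 0.420.
P(X=c | Y=a) = 0.119/0.420 = 0.2833.

0.2833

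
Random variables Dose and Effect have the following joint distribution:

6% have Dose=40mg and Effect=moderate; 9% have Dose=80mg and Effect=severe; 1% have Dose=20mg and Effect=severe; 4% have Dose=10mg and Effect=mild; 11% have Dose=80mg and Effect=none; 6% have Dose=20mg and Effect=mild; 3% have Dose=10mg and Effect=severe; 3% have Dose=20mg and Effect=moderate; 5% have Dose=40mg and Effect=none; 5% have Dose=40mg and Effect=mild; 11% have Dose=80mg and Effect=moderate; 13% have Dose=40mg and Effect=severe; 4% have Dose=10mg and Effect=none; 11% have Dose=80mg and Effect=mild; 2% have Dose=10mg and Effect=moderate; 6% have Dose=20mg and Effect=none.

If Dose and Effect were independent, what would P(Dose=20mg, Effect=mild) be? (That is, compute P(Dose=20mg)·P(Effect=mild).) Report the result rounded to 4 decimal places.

0.0416

P(Dose=20mg) = 0.06 + 0.06 + 0.03 + 0.01 = 0.16.
P(Effect=mild) = 0.04 + 0.06 + 0.05 + 0.11 = 0.26.
Product: 0.16 × 0.26 = 0.0416.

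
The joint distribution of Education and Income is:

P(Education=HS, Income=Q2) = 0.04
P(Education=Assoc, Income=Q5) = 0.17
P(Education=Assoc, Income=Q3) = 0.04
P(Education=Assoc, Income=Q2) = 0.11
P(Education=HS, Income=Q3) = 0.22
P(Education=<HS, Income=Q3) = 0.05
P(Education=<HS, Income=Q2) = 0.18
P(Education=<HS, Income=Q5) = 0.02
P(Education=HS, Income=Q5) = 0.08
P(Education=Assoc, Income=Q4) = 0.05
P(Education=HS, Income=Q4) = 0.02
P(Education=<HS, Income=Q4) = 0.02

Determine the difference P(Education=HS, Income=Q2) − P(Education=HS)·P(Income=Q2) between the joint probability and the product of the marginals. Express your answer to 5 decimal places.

P(Education=HS) = 0.04 + 0.22 + 0.02 + 0.08 = 0.36.
P(Income=Q2) = 0.18 + 0.04 + 0.11 = 0.33.
P(Education=HS, Income=Q2) − P(Education=HS)P(Income=Q2) = 0.04 − 0.36×0.33 = -0.07880.

-0.07880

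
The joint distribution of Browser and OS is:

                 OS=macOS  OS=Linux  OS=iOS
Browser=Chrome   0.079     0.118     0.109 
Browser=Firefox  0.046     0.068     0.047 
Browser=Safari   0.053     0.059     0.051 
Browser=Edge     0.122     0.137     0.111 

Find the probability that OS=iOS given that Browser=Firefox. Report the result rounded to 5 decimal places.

0.29193

P(Browser=Firefox) = 0.046 + 0.068 + 0.047 = 0.161.
P(OS=iOS | Browser=Firefox) = 0.047/0.161 = 0.29193.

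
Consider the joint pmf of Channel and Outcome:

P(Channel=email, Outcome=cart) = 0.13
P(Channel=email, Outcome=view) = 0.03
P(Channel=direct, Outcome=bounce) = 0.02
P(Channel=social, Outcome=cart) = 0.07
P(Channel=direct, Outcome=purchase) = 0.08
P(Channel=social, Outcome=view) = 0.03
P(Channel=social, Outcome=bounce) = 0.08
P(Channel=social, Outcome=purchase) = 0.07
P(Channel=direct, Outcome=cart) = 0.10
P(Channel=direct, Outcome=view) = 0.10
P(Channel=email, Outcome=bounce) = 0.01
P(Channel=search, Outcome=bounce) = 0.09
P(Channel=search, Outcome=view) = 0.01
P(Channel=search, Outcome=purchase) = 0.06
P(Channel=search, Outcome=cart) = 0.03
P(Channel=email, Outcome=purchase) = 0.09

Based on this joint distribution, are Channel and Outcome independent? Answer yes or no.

P(Channel=search) = 0.19 and P(Outcome=bounce) = 0.20, so their product is 0.0380, but P(Channel=search, Outcome=bounce) = 0.09. Since these differ, Channel and Outcome are not independent.

no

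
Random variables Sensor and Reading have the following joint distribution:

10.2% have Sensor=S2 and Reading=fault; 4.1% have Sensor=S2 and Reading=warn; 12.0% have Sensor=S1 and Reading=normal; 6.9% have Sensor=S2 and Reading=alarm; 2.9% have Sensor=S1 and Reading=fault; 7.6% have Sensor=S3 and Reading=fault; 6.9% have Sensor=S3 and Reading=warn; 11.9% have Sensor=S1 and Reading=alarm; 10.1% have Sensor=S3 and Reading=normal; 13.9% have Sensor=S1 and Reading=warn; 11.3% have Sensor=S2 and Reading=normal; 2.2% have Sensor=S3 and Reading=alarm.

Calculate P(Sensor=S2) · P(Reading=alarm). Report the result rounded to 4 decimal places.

0.0683

P(Sensor=S2) = 0.113 + 0.041 + 0.069 + 0.102 = 0.325.
P(Reading=alarm) = 0.119 + 0.069 + 0.022 = 0.210.
Product: 0.325 × 0.210 = 0.0683.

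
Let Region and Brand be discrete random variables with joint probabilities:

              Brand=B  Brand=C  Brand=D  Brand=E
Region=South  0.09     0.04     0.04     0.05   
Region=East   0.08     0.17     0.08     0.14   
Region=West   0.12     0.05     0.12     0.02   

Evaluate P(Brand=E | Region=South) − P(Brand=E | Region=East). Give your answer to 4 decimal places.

-0.0706

P(Region=South) = 0.09 + 0.04 + 0.04 + 0.05 = 0.22; P(Brand=E | Region=South) = 0.05/0.22 = 0.22727.
P(Region=East) = 0.08 + 0.17 + 0.08 + 0.14 = 0.47; P(Brand=E | Region=East) = 0.14/0.47 = 0.29787.
Difference = -0.0706.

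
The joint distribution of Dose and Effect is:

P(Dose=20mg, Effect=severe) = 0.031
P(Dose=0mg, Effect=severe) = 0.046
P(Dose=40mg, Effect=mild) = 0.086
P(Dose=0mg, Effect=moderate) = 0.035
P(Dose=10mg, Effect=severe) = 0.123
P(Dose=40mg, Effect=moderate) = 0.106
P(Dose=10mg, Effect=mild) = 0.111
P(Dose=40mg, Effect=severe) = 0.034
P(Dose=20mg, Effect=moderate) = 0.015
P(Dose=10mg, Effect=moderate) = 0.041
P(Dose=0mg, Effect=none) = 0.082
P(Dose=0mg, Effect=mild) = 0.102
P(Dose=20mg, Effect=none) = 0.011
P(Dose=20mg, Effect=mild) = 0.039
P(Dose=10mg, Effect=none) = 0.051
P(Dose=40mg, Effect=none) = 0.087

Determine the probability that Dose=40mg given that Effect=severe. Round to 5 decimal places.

P(Effect=severe) = 0.046 + 0.123 + 0.031 + 0.034 = 0.234.
P(Dose=40mg | Effect=severe) = 0.034/0.234 = 0.14530.

0.14530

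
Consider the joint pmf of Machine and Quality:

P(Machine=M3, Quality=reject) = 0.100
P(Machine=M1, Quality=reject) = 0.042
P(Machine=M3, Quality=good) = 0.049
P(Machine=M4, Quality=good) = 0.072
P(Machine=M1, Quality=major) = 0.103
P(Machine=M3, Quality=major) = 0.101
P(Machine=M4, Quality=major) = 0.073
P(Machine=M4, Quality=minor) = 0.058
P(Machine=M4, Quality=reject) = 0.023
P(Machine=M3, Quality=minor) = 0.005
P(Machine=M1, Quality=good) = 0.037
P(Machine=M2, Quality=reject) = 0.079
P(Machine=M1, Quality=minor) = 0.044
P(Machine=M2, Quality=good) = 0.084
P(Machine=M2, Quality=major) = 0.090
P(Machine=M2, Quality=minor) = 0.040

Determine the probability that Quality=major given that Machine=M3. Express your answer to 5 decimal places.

P(Machine=M3) = 0.049 + 0.005 + 0.101 + 0.100 = 0.255.
P(Quality=major | Machine=M3) = 0.101/0.255 = 0.39608.

0.39608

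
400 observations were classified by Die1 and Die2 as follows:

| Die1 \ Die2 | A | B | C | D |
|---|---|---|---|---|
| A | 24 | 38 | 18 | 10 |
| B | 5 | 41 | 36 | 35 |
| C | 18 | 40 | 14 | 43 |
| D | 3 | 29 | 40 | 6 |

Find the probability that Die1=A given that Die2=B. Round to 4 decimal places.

0.2568

Total with Die2=B: 38 + 41 + 40 + 29 = 148.
P(Die1=A | Die2=B) = 38/148 = 0.2568.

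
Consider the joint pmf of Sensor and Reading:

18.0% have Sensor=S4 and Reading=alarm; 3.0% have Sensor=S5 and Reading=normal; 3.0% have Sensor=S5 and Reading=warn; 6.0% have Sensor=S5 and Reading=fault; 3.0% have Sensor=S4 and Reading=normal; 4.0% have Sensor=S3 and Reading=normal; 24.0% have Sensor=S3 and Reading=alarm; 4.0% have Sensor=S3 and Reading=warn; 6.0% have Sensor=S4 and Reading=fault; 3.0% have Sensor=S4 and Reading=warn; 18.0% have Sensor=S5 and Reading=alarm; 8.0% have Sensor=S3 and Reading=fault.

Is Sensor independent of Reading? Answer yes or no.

yes

Every cell satisfies P(Sensor,Reading) = P(Sensor)·P(Reading). For instance P(Sensor=S3) = 0.400, P(Reading=alarm) = 0.600, and 0.400×0.600 = 0.240 matches the joint entry. So Sensor and Reading are independent.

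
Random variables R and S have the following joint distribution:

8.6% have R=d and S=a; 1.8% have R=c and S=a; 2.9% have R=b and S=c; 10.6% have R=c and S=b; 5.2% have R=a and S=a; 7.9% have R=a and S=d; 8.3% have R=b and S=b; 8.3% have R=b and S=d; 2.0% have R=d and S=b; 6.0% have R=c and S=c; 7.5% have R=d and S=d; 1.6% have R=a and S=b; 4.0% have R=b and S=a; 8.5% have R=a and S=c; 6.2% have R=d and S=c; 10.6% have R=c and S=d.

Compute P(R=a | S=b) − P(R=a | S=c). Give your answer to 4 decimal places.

-0.2891

P(S=b) = 0.016 + 0.083 + 0.106 + 0.020 = 0.225; P(R=a | S=b) = 0.016/0.225 = 0.07111.
P(S=c) = 0.085 + 0.029 + 0.060 + 0.062 = 0.236; P(R=a | S=c) = 0.085/0.236 = 0.36017.
Difference = -0.2891.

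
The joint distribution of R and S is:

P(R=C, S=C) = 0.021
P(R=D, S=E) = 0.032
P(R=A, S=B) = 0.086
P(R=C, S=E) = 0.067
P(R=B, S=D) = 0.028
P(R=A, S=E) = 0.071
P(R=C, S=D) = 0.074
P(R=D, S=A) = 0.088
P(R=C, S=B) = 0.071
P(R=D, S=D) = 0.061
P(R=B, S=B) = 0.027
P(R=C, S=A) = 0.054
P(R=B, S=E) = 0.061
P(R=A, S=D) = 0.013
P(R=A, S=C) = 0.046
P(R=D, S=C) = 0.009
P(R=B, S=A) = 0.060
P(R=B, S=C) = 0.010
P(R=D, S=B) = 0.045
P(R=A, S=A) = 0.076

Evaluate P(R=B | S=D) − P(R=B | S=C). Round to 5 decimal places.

0.04281

P(S=D) = 0.013 + 0.028 + 0.074 + 0.061 = 0.176; P(R=B | S=D) = 0.028/0.176 = 0.159091.
P(S=C) = 0.046 + 0.010 + 0.021 + 0.009 = 0.086; P(R=B | S=C) = 0.010/0.086 = 0.116279.
Difference = 0.04281.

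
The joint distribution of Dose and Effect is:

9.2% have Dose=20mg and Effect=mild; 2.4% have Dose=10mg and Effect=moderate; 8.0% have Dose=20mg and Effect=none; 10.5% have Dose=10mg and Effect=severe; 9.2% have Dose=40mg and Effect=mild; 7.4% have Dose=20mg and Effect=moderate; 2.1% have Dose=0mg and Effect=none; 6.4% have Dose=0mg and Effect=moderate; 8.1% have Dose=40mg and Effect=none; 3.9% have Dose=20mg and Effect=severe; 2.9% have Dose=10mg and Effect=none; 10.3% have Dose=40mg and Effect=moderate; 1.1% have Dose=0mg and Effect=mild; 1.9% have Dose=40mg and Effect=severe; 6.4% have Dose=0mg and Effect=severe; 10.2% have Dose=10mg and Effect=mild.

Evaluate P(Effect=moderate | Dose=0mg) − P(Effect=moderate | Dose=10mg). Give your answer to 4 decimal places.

0.3077

P(Dose=0mg) = 0.021 + 0.011 + 0.064 + 0.064 = 0.160; P(Effect=moderate | Dose=0mg) = 0.064/0.160 = 0.40000.
P(Dose=10mg) = 0.029 + 0.102 + 0.024 + 0.105 = 0.260; P(Effect=moderate | Dose=10mg) = 0.024/0.260 = 0.09231.
Difference = 0.3077.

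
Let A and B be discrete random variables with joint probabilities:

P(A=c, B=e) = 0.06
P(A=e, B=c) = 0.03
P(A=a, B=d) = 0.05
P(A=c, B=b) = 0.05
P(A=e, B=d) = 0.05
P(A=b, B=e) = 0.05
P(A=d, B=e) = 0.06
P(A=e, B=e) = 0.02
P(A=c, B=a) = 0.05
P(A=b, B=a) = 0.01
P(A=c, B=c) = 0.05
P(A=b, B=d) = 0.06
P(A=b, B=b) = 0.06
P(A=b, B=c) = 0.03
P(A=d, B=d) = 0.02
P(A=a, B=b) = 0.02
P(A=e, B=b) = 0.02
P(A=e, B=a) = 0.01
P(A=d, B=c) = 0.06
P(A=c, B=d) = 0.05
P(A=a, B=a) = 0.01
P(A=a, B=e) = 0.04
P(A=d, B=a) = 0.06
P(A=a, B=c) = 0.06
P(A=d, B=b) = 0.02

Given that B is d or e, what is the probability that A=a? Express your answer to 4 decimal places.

P(B=d) = 0.05 + 0.06 + 0.05 + 0.02 + 0.05 = 0.23.
P(B=e) = 0.04 + 0.05 + 0.06 + 0.06 + 0.02 = 0.23.
P(B ∈ {d, e}) = 0.23 + 0.23 = 0.46; P(A=a, B ∈ {d, e}) = 0.05 + 0.04 = 0.09.
P(A=a | B ∈ {d, e}) = 0.09/0.46 = 0.1957.

0.1957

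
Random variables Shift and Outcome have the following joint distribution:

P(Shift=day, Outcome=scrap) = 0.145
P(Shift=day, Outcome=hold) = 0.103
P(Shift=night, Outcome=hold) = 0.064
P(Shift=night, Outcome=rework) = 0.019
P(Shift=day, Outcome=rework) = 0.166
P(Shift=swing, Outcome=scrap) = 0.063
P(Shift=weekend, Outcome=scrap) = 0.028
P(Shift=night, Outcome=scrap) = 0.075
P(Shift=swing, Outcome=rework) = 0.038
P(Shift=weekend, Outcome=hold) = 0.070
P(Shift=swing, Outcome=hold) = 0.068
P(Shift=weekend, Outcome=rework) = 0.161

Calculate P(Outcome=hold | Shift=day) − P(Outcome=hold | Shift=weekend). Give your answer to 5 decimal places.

-0.02148

P(Shift=day) = 0.166 + 0.145 + 0.103 = 0.414; P(Outcome=hold | Shift=day) = 0.103/0.414 = 0.248792.
P(Shift=weekend) = 0.161 + 0.028 + 0.070 = 0.259; P(Outcome=hold | Shift=weekend) = 0.070/0.259 = 0.270270.
Difference = -0.02148.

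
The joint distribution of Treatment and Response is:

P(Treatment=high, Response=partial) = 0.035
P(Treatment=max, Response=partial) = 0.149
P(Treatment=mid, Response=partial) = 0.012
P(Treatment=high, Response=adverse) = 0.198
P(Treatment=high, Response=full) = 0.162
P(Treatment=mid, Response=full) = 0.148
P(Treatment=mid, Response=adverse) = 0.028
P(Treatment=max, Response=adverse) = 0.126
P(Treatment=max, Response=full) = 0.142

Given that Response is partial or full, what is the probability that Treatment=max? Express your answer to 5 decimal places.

P(Response=partial) = 0.012 + 0.035 + 0.149 = 0.196.
P(Response=full) = 0.148 + 0.162 + 0.142 = 0.452.
P(Response ∈ {partial, full}) = 0.196 + 0.452 = 0.648; P(Treatment=max, Response ∈ {partial, full}) = 0.149 + 0.142 = 0.291.
P(Treatment=max | Response ∈ {partial, full}) = 0.291/0.648 = 0.44907.

0.44907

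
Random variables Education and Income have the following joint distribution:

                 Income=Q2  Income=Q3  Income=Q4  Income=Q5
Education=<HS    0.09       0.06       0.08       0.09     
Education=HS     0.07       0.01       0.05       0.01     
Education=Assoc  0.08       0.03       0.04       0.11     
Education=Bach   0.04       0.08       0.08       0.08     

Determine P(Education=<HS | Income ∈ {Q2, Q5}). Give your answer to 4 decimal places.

P(Income=Q2) = 0.09 + 0.07 + 0.08 + 0.04 = 0.28.
P(Income=Q5) = 0.09 + 0.01 + 0.11 + 0.08 = 0.29.
P(Income ∈ {Q2, Q5}) = 0.28 + 0.29 = 0.57; P(Education=<HS, Income ∈ {Q2, Q5}) = 0.09 + 0.09 = 0.18.
P(Education=<HS | Income ∈ {Q2, Q5}) = 0.18/0.57 = 0.3158.

0.3158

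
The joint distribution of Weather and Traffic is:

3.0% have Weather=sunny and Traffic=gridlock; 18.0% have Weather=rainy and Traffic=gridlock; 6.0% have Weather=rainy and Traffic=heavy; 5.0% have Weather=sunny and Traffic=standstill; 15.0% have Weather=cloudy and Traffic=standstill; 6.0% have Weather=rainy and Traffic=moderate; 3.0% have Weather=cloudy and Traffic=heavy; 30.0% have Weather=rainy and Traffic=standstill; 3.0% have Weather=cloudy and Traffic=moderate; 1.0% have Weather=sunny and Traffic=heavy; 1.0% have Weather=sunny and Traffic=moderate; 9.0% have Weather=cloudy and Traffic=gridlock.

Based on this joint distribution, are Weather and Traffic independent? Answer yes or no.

yes

Every cell satisfies P(Weather,Traffic) = P(Weather)·P(Traffic). For instance P(Weather=rainy) = 0.600, P(Traffic=moderate) = 0.100, and 0.600×0.100 = 0.060 matches the joint entry. So Weather and Traffic are independent.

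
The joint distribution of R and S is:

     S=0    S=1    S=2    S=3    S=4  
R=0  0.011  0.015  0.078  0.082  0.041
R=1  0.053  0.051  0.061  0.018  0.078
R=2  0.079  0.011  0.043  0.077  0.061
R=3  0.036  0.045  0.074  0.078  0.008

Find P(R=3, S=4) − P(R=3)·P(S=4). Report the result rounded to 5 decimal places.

-0.03731

P(R=3) = 0.036 + 0.045 + 0.074 + 0.078 + 0.008 = 0.241.
P(S=4) = 0.041 + 0.078 + 0.061 + 0.008 = 0.188.
P(R=3, S=4) − P(R=3)P(S=4) = 0.008 − 0.241×0.188 = -0.03731.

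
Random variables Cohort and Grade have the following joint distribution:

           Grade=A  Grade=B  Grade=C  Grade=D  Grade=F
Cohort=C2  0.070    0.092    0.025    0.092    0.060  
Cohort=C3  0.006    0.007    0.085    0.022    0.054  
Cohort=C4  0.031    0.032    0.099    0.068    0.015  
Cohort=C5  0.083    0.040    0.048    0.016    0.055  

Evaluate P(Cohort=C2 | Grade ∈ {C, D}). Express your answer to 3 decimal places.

P(Grade=C) = 0.025 + 0.085 + 0.099 + 0.048 = 0.257.
P(Grade=D) = 0.092 + 0.022 + 0.068 + 0.016 = 0.198.
P(Grade ∈ {C, D}) = 0.257 + 0.198 = 0.455; P(Cohort=C2, Grade ∈ {C, D}) = 0.025 + 0.092 = 0.117.
P(Cohort=C2 | Grade ∈ {C, D}) = 0.117/0.455 = 0.257.

0.257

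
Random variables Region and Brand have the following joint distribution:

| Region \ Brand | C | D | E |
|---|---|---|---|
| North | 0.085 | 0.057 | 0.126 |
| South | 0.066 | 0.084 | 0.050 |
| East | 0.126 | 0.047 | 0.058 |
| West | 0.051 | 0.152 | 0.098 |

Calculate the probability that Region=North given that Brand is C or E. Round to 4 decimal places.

0.3197

P(Brand=C) = 0.085 + 0.066 + 0.126 + 0.051 = 0.328.
P(Brand=E) = 0.126 + 0.050 + 0.058 + 0.098 = 0.332.
P(Brand ∈ {C, E}) = 0.328 + 0.332 = 0.660; P(Region=North, Brand ∈ {C, E}) = 0.085 + 0.126 = 0.211.
P(Region=North | Brand ∈ {C, E}) = 0.211/0.660 = 0.3197.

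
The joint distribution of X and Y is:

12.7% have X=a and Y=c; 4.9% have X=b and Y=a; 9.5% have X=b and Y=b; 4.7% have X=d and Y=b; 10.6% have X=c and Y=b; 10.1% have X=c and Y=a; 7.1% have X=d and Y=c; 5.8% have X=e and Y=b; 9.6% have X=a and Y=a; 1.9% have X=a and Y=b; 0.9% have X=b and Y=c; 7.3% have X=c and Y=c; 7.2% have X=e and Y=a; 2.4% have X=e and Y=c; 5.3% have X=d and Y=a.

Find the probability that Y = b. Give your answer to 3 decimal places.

0.325

P(Y=b) = 0.019 + 0.095 + 0.106 + 0.047 + 0.058 = 0.325.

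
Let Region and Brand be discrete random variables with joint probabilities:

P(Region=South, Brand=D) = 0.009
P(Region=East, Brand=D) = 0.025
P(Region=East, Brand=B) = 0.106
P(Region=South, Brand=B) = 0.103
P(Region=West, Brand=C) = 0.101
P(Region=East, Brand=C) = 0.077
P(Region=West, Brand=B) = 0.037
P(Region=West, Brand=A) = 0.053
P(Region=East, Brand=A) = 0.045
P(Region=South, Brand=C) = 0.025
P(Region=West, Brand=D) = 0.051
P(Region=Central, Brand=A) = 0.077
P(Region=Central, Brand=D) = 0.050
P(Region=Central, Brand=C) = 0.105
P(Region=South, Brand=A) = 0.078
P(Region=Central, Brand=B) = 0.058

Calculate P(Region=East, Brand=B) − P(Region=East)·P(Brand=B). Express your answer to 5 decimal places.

P(Region=East) = 0.045 + 0.106 + 0.077 + 0.025 = 0.253.
P(Brand=B) = 0.103 + 0.106 + 0.037 + 0.058 = 0.304.
P(Region=East, Brand=B) − P(Region=East)P(Brand=B) = 0.106 − 0.253×0.304 = 0.02909.

0.02909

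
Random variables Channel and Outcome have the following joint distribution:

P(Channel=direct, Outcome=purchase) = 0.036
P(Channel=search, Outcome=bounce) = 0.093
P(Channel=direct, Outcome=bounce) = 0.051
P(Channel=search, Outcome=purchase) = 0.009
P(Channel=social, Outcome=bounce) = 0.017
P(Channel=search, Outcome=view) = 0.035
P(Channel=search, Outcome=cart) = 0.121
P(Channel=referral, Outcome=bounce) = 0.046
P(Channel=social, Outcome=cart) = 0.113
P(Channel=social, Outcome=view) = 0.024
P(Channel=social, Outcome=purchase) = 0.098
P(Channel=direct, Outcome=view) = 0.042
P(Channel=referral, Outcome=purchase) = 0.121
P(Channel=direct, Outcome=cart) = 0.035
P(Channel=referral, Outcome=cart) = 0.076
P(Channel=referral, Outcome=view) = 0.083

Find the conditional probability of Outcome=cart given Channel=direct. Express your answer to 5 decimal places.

P(Channel=direct) = 0.051 + 0.042 + 0.035 + 0.036 = 0.164.
P(Outcome=cart | Channel=direct) = 0.035/0.164 = 0.21341.

0.21341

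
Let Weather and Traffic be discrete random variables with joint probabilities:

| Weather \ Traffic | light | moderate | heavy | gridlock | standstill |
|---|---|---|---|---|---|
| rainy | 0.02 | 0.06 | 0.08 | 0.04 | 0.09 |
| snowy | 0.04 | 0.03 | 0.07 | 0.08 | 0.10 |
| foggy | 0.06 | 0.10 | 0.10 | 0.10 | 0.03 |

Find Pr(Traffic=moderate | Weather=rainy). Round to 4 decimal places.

P(Weather=rainy) = 0.02 + 0.06 + 0.08 + 0.04 + 0.09 = 0.29.
P(Traffic=moderate | Weather=rainy) = 0.06/0.29 = 0.2069.

0.2069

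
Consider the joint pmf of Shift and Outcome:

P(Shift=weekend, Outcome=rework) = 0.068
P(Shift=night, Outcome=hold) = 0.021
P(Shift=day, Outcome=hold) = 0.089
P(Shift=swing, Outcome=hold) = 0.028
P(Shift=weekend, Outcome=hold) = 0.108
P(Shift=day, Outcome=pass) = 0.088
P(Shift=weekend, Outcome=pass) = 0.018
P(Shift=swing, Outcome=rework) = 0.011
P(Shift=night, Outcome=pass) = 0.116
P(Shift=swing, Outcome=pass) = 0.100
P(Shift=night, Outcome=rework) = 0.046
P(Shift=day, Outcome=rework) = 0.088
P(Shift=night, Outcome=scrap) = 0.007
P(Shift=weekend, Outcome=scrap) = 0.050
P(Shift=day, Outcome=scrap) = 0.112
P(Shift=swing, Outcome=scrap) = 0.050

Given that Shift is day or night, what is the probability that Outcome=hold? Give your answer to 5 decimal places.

P(Shift=day) = 0.088 + 0.088 + 0.112 + 0.089 = 0.377.
P(Shift=night) = 0.116 + 0.046 + 0.007 + 0.021 = 0.190.
P(Shift ∈ {day, night}) = 0.377 + 0.190 = 0.567; P(Outcome=hold, Shift ∈ {day, night}) = 0.089 + 0.021 = 0.110.
P(Outcome=hold | Shift ∈ {day, night}) = 0.110/0.567 = 0.19400.

0.19400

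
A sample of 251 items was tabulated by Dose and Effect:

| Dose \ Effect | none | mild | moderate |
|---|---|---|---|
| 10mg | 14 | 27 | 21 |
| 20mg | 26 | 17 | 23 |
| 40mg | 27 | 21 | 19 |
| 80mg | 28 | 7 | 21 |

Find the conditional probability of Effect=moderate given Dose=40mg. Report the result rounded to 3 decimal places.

0.284

Total with Dose=40mg: 27 + 21 + 19 = 67.
P(Effect=moderate | Dose=40mg) = 19/67 = 0.284.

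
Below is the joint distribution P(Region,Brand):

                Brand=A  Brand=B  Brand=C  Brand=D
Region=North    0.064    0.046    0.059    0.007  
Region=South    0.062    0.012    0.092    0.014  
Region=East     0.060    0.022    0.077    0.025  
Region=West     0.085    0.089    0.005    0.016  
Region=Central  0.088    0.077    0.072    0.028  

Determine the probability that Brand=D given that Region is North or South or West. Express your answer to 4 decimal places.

P(Region=North) = 0.064 + 0.046 + 0.059 + 0.007 = 0.176.
P(Region=South) = 0.062 + 0.012 + 0.092 + 0.014 = 0.180.
P(Region=West) = 0.085 + 0.089 + 0.005 + 0.016 = 0.195.
P(Region ∈ {North, South, West}) = 0.176 + 0.180 + 0.195 = 0.551; P(Brand=D, Region ∈ {North, South, West}) = 0.007 + 0.014 + 0.016 = 0.037.
P(Brand=D | Region ∈ {North, South, West}) = 0.037/0.551 = 0.0672.

0.0672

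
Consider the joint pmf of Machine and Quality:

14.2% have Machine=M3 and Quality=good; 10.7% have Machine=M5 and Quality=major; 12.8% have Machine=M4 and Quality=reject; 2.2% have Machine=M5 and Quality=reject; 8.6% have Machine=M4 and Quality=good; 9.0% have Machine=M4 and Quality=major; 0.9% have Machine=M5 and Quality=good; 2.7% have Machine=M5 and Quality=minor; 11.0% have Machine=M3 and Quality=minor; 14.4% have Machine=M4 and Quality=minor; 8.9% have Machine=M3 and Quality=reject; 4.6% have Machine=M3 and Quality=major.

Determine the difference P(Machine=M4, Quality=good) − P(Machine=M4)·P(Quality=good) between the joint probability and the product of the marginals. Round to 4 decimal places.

-0.0202

P(Machine=M4) = 0.086 + 0.144 + 0.090 + 0.128 = 0.448.
P(Quality=good) = 0.142 + 0.086 + 0.009 = 0.237.
P(Machine=M4, Quality=good) − P(Machine=M4)P(Quality=good) = 0.086 − 0.448×0.237 = -0.0202.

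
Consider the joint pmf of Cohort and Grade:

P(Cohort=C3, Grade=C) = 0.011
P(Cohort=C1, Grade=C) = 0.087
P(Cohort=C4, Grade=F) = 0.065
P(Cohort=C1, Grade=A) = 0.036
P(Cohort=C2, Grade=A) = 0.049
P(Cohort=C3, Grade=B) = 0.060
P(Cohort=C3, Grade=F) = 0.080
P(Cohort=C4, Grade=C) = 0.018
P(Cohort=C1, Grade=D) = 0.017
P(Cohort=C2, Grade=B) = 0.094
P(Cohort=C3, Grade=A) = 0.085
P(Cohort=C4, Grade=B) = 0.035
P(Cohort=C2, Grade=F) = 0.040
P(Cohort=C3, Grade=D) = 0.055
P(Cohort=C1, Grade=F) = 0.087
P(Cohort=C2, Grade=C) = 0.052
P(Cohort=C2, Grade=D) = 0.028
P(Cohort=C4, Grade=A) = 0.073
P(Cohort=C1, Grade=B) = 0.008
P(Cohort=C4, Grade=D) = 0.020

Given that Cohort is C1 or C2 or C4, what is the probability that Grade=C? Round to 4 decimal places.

P(Cohort=C1) = 0.036 + 0.008 + 0.087 + 0.017 + 0.087 = 0.235.
P(Cohort=C2) = 0.049 + 0.094 + 0.052 + 0.028 + 0.040 = 0.263.
P(Cohort=C4) = 0.073 + 0.035 + 0.018 + 0.020 + 0.065 = 0.211.
P(Cohort ∈ {C1, C2, C4}) = 0.235 + 0.263 + 0.211 = 0.709; P(Grade=C, Cohort ∈ {C1, C2, C4}) = 0.087 + 0.052 + 0.018 = 0.157.
P(Grade=C | Cohort ∈ {C1, C2, C4}) = 0.157/0.709 = 0.2214.

0.2214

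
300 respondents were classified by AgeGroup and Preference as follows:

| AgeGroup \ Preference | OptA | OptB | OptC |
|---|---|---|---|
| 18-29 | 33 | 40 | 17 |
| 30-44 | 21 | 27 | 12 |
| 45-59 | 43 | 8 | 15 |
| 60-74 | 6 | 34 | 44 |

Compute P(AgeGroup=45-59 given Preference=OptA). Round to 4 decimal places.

Total with Preference=OptA: 33 + 21 + 43 + 6 = 103.
P(AgeGroup=45-59 | Preference=OptA) = 43/103 = 0.4175.

0.4175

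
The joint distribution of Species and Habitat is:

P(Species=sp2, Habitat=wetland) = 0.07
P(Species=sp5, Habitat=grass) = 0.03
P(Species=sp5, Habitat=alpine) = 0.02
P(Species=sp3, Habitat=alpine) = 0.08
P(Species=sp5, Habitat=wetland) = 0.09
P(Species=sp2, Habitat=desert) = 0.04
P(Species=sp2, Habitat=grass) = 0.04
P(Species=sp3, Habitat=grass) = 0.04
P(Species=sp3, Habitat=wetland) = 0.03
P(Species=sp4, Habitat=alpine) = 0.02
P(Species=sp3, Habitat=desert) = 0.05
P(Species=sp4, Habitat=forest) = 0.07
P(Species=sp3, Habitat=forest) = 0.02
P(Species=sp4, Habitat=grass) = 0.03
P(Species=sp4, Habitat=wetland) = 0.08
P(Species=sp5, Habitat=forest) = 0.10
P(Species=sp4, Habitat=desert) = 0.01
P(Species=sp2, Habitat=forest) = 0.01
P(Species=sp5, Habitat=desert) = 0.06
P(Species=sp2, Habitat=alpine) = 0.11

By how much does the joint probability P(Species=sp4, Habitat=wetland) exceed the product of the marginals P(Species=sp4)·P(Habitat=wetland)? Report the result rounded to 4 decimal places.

0.0233

P(Species=sp4) = 0.07 + 0.03 + 0.08 + 0.01 + 0.02 = 0.21.
P(Habitat=wetland) = 0.07 + 0.03 + 0.08 + 0.09 = 0.27.
P(Species=sp4, Habitat=wetland) − P(Species=sp4)P(Habitat=wetland) = 0.08 − 0.21×0.27 = 0.0233.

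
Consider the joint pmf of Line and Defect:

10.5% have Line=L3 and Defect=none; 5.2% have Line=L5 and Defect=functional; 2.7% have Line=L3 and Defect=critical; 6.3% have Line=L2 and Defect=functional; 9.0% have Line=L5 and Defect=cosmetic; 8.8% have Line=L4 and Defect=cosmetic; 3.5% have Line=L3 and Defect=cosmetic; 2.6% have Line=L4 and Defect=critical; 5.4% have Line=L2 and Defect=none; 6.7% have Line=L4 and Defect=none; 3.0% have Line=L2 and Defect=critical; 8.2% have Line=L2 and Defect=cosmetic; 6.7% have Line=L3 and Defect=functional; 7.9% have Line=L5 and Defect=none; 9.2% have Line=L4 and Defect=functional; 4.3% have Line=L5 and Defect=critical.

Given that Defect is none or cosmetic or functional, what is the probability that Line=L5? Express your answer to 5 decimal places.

0.25286

P(Defect=none) = 0.054 + 0.105 + 0.067 + 0.079 = 0.305.
P(Defect=cosmetic) = 0.082 + 0.035 + 0.088 + 0.090 = 0.295.
P(Defect=functional) = 0.063 + 0.067 + 0.092 + 0.052 = 0.274.
P(Defect ∈ {none, cosmetic, functional}) = 0.305 + 0.295 + 0.274 = 0.874; P(Line=L5, Defect ∈ {none, cosmetic, functional}) = 0.079 + 0.090 + 0.052 = 0.221.
P(Line=L5 | Defect ∈ {none, cosmetic, functional}) = 0.221/0.874 = 0.25286.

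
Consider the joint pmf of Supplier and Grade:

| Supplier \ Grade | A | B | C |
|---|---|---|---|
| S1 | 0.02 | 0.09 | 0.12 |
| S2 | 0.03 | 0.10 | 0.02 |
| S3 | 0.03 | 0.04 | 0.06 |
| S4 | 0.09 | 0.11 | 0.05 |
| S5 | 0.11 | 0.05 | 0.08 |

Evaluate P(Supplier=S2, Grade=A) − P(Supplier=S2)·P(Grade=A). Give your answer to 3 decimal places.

P(Supplier=S2) = 0.03 + 0.10 + 0.02 = 0.15.
P(Grade=A) = 0.02 + 0.03 + 0.03 + 0.09 + 0.11 = 0.28.
P(Supplier=S2, Grade=A) − P(Supplier=S2)P(Grade=A) = 0.03 − 0.15×0.28 = -0.012.

-0.012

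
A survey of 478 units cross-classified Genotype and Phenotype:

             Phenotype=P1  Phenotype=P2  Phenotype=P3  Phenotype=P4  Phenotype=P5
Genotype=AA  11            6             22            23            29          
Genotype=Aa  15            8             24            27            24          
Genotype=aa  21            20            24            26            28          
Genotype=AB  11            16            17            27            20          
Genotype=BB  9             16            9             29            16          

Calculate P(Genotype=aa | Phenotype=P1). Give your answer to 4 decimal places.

Total with Phenotype=P1: 11 + 15 + 21 + 11 + 9 = 67.
P(Genotype=aa | Phenotype=P1) = 21/67 = 0.3134.

0.3134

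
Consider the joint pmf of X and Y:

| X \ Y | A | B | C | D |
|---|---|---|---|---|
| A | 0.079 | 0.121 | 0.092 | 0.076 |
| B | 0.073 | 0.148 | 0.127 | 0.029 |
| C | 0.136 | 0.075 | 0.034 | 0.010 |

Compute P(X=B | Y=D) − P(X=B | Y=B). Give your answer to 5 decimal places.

-0.17806

P(Y=D) = 0.076 + 0.029 + 0.010 = 0.115; P(X=B | Y=D) = 0.029/0.115 = 0.252174.
P(Y=B) = 0.121 + 0.148 + 0.075 = 0.344; P(X=B | Y=B) = 0.148/0.344 = 0.430233.
Difference = -0.17806.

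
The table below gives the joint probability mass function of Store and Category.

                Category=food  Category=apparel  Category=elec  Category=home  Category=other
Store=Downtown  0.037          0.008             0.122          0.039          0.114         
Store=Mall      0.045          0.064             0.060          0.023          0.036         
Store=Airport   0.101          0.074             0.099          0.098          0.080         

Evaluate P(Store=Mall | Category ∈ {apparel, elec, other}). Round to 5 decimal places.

P(Category=apparel) = 0.008 + 0.064 + 0.074 = 0.146.
P(Category=elec) = 0.122 + 0.060 + 0.099 = 0.281.
P(Category=other) = 0.114 + 0.036 + 0.080 = 0.230.
P(Category ∈ {apparel, elec, other}) = 0.146 + 0.281 + 0.230 = 0.657; P(Store=Mall, Category ∈ {apparel, elec, other}) = 0.064 + 0.060 + 0.036 = 0.160.
P(Store=Mall | Category ∈ {apparel, elec, other}) = 0.160/0.657 = 0.24353.

0.24353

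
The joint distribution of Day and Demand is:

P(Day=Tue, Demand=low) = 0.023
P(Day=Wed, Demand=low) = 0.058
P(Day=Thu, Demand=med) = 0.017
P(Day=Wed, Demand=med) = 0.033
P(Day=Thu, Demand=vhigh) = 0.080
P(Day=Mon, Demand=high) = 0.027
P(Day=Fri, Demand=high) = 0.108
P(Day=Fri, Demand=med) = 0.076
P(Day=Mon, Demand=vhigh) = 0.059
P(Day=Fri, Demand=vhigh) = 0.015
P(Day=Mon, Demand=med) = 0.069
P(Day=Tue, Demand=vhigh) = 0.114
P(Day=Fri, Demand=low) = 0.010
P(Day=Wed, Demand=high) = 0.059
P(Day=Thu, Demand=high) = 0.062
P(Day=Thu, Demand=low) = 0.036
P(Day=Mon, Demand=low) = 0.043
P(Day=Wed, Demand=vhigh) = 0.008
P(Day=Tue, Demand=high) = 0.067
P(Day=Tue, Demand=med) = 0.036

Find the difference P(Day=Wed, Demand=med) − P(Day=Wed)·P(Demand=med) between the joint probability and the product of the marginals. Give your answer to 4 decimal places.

-0.0035

P(Day=Wed) = 0.058 + 0.033 + 0.059 + 0.008 = 0.158.
P(Demand=med) = 0.069 + 0.036 + 0.033 + 0.017 + 0.076 = 0.231.
P(Day=Wed, Demand=med) − P(Day=Wed)P(Demand=med) = 0.033 − 0.158×0.231 = -0.0035.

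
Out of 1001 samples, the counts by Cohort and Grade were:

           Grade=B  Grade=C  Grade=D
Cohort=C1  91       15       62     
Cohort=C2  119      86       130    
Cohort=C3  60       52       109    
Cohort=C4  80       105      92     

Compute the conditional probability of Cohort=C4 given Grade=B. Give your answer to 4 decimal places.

0.2286

Total with Grade=B: 91 + 119 + 60 + 80 = 350.
P(Cohort=C4 | Grade=B) = 80/350 = 0.2286.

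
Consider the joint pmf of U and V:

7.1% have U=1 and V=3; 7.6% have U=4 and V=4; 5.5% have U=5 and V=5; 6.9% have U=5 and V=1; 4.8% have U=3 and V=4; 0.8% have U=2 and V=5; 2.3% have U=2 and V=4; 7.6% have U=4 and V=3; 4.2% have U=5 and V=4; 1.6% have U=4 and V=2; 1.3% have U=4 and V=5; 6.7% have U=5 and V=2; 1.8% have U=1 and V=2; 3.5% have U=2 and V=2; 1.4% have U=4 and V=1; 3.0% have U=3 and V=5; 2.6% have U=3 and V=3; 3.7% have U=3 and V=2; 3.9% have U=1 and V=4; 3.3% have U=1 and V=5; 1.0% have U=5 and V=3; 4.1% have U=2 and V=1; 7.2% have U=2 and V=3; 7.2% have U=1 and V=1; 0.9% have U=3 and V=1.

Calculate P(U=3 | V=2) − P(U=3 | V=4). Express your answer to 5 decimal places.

0.00335

P(V=2) = 0.018 + 0.035 + 0.037 + 0.016 + 0.067 = 0.173; P(U=3 | V=2) = 0.037/0.173 = 0.213873.
P(V=4) = 0.039 + 0.023 + 0.048 + 0.076 + 0.042 = 0.228; P(U=3 | V=4) = 0.048/0.228 = 0.210526.
Difference = 0.00335.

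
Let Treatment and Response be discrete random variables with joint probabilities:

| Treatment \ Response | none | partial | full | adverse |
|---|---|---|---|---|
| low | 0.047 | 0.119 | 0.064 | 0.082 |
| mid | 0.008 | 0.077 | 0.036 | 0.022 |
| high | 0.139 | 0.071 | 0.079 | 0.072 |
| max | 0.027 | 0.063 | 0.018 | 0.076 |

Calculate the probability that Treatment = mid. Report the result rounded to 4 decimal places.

P(Treatment=mid) = 0.008 + 0.077 + 0.036 + 0.022 = 0.143.

0.1430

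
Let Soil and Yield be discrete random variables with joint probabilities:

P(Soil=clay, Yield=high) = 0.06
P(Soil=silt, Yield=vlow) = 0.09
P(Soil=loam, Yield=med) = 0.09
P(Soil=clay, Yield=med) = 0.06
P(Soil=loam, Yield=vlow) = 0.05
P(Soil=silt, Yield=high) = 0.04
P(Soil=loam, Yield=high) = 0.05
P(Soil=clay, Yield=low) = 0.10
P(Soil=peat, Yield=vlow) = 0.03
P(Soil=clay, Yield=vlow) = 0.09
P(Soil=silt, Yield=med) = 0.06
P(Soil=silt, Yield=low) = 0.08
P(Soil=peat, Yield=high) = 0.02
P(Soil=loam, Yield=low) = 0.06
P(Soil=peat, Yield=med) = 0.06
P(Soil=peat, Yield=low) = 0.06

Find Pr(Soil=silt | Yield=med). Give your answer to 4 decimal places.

P(Yield=med) = 0.09 + 0.06 + 0.06 + 0.06 = 0.27.
P(Soil=silt | Yield=med) = 0.06/0.27 = 0.2222.

0.2222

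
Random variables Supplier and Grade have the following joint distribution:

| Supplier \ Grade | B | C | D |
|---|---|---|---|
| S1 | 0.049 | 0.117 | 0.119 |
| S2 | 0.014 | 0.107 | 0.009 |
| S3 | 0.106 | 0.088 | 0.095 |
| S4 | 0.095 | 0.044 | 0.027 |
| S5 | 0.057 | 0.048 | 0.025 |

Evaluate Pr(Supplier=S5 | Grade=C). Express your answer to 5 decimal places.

P(Grade=C) = 0.117 + 0.107 + 0.088 + 0.044 + 0.048 = 0.404.
P(Supplier=S5 | Grade=C) = 0.048/0.404 = 0.11881.

0.11881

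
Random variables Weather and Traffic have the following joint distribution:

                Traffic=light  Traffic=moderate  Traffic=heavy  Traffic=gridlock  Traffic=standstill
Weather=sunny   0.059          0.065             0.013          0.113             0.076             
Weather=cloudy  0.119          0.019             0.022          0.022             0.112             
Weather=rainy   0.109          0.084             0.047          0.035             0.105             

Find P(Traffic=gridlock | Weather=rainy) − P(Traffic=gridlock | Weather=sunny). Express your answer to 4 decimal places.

-0.2545

P(Weather=rainy) = 0.109 + 0.084 + 0.047 + 0.035 + 0.105 = 0.380; P(Traffic=gridlock | Weather=rainy) = 0.035/0.380 = 0.09211.
P(Weather=sunny) = 0.059 + 0.065 + 0.013 + 0.113 + 0.076 = 0.326; P(Traffic=gridlock | Weather=sunny) = 0.113/0.326 = 0.34663.
Difference = -0.2545.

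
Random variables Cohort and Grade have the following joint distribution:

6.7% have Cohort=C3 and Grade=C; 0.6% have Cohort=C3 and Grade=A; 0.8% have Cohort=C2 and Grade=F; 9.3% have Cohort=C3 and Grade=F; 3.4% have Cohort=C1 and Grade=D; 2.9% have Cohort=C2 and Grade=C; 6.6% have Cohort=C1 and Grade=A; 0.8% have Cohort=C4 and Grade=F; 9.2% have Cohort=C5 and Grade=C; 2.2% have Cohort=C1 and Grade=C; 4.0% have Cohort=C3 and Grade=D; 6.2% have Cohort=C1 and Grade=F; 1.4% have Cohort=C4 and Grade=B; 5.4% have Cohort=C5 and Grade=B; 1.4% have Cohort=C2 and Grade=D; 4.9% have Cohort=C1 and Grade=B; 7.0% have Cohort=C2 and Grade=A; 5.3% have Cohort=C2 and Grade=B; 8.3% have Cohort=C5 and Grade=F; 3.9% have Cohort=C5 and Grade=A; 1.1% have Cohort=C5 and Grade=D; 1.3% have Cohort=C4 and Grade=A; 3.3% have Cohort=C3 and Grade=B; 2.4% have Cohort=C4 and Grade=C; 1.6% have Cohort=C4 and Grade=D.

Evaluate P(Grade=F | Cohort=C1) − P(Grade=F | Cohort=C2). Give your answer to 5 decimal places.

P(Cohort=C1) = 0.066 + 0.049 + 0.022 + 0.034 + 0.062 = 0.233; P(Grade=F | Cohort=C1) = 0.062/0.233 = 0.266094.
P(Cohort=C2) = 0.070 + 0.053 + 0.029 + 0.014 + 0.008 = 0.174; P(Grade=F | Cohort=C2) = 0.008/0.174 = 0.045977.
Difference = 0.22012.

0.22012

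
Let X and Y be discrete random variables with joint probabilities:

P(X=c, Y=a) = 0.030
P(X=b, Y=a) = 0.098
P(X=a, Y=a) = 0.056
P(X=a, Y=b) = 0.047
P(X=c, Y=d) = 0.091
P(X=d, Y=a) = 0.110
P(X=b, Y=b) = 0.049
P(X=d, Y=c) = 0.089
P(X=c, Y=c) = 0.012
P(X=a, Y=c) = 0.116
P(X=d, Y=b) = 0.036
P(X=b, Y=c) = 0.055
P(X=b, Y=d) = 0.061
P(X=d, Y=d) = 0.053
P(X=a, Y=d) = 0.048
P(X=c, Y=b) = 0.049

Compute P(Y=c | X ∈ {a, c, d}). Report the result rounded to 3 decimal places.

P(X=a) = 0.056 + 0.047 + 0.116 + 0.048 = 0.267.
P(X=c) = 0.030 + 0.049 + 0.012 + 0.091 = 0.182.
P(X=d) = 0.110 + 0.036 + 0.089 + 0.053 = 0.288.
P(X ∈ {a, c, d}) = 0.267 + 0.182 + 0.288 = 0.737; P(Y=c, X ∈ {a, c, d}) = 0.116 + 0.012 + 0.089 = 0.217.
P(Y=c | X ∈ {a, c, d}) = 0.217/0.737 = 0.294.

0.294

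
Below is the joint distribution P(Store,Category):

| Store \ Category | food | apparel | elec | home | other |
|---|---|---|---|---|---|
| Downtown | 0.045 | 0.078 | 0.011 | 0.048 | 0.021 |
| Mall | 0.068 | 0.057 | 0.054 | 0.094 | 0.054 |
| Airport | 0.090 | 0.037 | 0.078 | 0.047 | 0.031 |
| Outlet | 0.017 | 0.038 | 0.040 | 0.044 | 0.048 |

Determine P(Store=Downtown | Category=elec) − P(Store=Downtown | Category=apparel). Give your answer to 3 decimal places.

P(Category=elec) = 0.011 + 0.054 + 0.078 + 0.040 = 0.183; P(Store=Downtown | Category=elec) = 0.011/0.183 = 0.0601.
P(Category=apparel) = 0.078 + 0.057 + 0.037 + 0.038 = 0.210; P(Store=Downtown | Category=apparel) = 0.078/0.210 = 0.3714.
Difference = -0.311.

-0.311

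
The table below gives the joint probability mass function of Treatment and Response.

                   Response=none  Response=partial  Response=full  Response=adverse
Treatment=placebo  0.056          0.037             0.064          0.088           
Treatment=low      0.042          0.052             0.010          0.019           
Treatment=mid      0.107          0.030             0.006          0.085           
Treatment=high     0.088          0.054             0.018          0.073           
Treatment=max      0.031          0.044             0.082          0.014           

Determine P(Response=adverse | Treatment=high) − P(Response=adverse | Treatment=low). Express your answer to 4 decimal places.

P(Treatment=high) = 0.088 + 0.054 + 0.018 + 0.073 = 0.233; P(Response=adverse | Treatment=high) = 0.073/0.233 = 0.31330.
P(Treatment=low) = 0.042 + 0.052 + 0.010 + 0.019 = 0.123; P(Response=adverse | Treatment=low) = 0.019/0.123 = 0.15447.
Difference = 0.1588.

0.1588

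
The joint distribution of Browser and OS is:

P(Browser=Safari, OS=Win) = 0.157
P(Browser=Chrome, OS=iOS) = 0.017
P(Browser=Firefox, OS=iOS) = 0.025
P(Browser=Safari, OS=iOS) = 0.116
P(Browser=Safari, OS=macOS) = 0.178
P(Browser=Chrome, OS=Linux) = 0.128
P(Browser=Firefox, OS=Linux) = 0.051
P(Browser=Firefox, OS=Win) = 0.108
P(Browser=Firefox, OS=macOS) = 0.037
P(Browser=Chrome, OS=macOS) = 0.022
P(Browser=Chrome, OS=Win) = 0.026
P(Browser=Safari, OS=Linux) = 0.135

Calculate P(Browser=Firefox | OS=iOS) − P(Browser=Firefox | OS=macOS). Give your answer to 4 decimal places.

P(OS=iOS) = 0.017 + 0.025 + 0.116 = 0.158; P(Browser=Firefox | OS=iOS) = 0.025/0.158 = 0.15823.
P(OS=macOS) = 0.022 + 0.037 + 0.178 = 0.237; P(Browser=Firefox | OS=macOS) = 0.037/0.237 = 0.15612.
Difference = 0.0021.

0.0021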